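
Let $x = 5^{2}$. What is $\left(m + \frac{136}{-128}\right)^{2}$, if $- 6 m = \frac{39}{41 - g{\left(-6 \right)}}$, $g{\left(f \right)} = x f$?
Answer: $\frac{11229201}{9339136} \approx 1.2024$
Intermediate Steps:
$x = 25$
$g{\left(f \right)} = 25 f$
$m = - \frac{13}{382}$ ($m = - \frac{39 \frac{1}{41 - 25 \left(-6\right)}}{6} = - \frac{39 \frac{1}{41 - -150}}{6} = - \frac{39 \frac{1}{41 + 150}}{6} = - \frac{39 \cdot \frac{1}{191}}{6} = \left(- \frac{1}{6}\right) \frac{39}{191} = - \frac{13}{382} \approx -0.034031$)
$\left(m + \frac{136}{-128}\right)^{2} = \left(- \frac{13}{382} + \frac{136}{-128}\right)^{2} = \left(- \frac{13}{382} + 136 \left(- \frac{1}{128}\right)\right)^{2} = \left(- \frac{13}{382} - \frac{17}{16}\right)^{2} = \left(- \frac{3351}{3056}\right)^{2} = \frac{11229201}{9339136}$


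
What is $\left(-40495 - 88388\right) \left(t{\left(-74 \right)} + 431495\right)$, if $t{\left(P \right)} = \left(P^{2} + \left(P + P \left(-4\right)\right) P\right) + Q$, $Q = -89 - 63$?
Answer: $-54181253253$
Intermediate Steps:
$Q = -152$ ($Q = -89 - 63 = -152$)
$t{\left(P \right)} = -152 - 2 P^{2}$ ($t{\left(P \right)} = \left(P^{2} + \left(P + P \left(-4\right)\right) P\right) - 152 = \left(P^{2} + \left(P - 4 P\right) P\right) - 152 = \left(P^{2} + - 3 P P\right) - 152 = \left(P^{2} - 3 P^{2}\right) - 152 = - 2 P^{2} - 152 = -152 - 2 P^{2}$)
$\left(-40495 - 88388\right) \left(t{\left(-74 \right)} + 431495\right) = \left(-40495 - 88388\right) \left(\left(-152 - 2 \left(-74\right)^{2}\right) + 431495\right) = - 128883 \left(\left(-152 - 10952\right) + 431495\right) = - 128883 \left(-11104 + 431495\right) = \left(-128883\right) 420391 = -54181253253$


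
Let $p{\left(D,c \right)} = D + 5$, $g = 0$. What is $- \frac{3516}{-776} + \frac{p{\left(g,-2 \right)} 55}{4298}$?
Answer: $\frac{957823}{208453} \approx 4.5949$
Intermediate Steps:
$p{\left(D,c \right)} = 5 + D$
$- \frac{3516}{-776} + \frac{p{\left(g,-2 \right)} 55}{4298} = - \frac{3516}{-776} + \frac{\left(5 + 0\right) 55}{4298} = \left(-3516\right) \left(- \frac{1}{776}\right) + 5 \cdot 55 \cdot \frac{1}{4298} = \frac{879}{194} + 275 \cdot \frac{1}{4298} = \frac{879}{194} + \frac{275}{4298} = \frac{957823}{208453}$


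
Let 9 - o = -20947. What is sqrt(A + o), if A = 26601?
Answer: sqrt(47557) ≈ 218.08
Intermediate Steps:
o = 20956 (o = 9 - 1*(-20947) = 9 + 20947 = 20956)
sqrt(A + o) = sqrt(26601 + 20956) = sqrt(47557)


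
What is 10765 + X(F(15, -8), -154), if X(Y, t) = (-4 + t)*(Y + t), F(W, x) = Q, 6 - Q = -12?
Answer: 32253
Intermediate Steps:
Q = 18 (Q = 6 - 1*(-12) = 6 + 12 = 18)
F(W, x) = 18
10765 + X(F(15, -8), -154) = 10765 + ((-154)² - 4*18 - 4*(-154) + 18*(-154)) = 10765 + (23716 - 72 + 616 - 2772) = 10765 + 21488 = 32253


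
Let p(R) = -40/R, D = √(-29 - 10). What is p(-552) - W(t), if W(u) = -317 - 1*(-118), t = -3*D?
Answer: 13736/69 ≈ 199.07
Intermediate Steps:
D = I*√39 (D = √(-39) = I*√39 ≈ 6.245*I)
t = -3*I*√39 ≈ -18.735*I
W(u) = -199 (W(u) = -317 + 118 = -199)
p(-552) - W(t) = -40/(-552) - 1*(-199) = -40*(-1/552) + 199 = 5/69 + 199 = 13736/69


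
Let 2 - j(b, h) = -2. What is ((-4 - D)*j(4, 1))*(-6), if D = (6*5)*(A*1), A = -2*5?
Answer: -7104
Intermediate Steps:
j(b, h) = 4 (j(b, h) = 2 - 1*(-2) = 2 + 2 = 4)
A = -10
D = -300 (D = (6*5)*(-10*1) = 30*(-10) = -300)
((-4 - D)*j(4, 1))*(-6) = ((-4 - 1*(-300))*4)*(-6) = ((-4 + 300)*4)*(-6) = (296*4)*(-6) = 1184*(-6) = -7104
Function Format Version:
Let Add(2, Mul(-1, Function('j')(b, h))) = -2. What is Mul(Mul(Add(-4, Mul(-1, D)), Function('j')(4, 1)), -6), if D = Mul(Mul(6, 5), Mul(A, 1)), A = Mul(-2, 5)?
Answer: -7104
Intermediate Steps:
Function('j')(b, h) = 4 (Function('j')(b, h) = Add(2, Mul(-1, -2)) = Add(2, 2) = 4)
A = -10
D = -300 (D = Mul(Mul(6, 5), Mul(-10, 1)) = Mul(30, -10) = -300)
Mul(Mul(Add(-4, Mul(-1, D)), Function('j')(4, 1)), -6) = Mul(Mul(Add(-4, Mul(-1, -300)), 4), -6) = Mul(Mul(Add(-4, 300), 4), -6) = Mul(Mul(296, 4), -6) = Mul(1184, -6) = -7104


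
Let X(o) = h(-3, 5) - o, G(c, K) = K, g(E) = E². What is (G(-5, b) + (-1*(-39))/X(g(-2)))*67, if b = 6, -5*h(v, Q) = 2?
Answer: -4221/22 ≈ -191.86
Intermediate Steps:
h(v, Q) = -⅖ (h(v, Q) = -⅕*2 = -⅖)
X(o) = -⅖ - o
(G(-5, b) + (-1*(-39))/X(g(-2)))*67 = (6 + (-1*(-39))/(-⅖ - 1*(-2)²))*67 = (6 + 39/(-⅖ - 1*4))*67 = (6 + 39/(-⅖ - 4))*67 = (6 + 39/(-22/5))*67 = (6 + 39*(-5/22))*67 = (6 - 195/22)*67 = -63/22*67 = -4221/22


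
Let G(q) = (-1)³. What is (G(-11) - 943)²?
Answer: 891136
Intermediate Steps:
G(q) = -1
(G(-11) - 943)² = (-1 - 943)² = (-944)² = 891136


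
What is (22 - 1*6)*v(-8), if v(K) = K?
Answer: -128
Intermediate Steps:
(22 - 1*6)*v(-8) = (22 - 1*6)*(-8) = (22 - 6)*(-8) = 16*(-8) = -128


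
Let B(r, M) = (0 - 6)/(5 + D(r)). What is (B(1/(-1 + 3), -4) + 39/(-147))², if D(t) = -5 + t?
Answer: 361201/2401 ≈ 150.44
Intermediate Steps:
B(r, M) = -6/r (B(r, M) = (0 - 6)/(5 + (-5 + r)) = -6/r)
(B(1/(-1 + 3), -4) + 39/(-147))² = (-6/(1/(-1 + 3)) + 39/(-147))² = (-6/(1/2) + 39*(-1/147))² = (-6/½ - 13/49)² = (-6*2 - 13/49)² = (-12 - 13/49)² = (-601/49)² = 361201/2401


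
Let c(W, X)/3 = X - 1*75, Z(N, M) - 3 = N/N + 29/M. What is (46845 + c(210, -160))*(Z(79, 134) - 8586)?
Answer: -26529554130/67 ≈ -3.9596e+8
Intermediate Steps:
Z(N, M) = 4 + 29/M (Z(N, M) = 3 + (N/N + 29/M) = 3 + (1 + 29/M) = 4 + 29/M)
c(W, X) = -225 + 3*X (c(W, X) = 3*(X - 1*75) = 3*(X - 75) = 3*(-75 + X) = -225 + 3*X)
(46845 + c(210, -160))*(Z(79, 134) - 8586) = (46845 + (-225 + 3*(-160)))*((4 + 29/134) - 8586) = (46845 + (-225 - 480))*((4 + 29*(1/134)) - 8586) = (46845 - 705)*((4 + 29/134) - 8586) = 46140*(565/134 - 8586) = 46140*(-1149959/134) = -26529554130/67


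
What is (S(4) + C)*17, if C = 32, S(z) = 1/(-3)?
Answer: 1615/3 ≈ 538.33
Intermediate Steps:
S(z) = -⅓ (S(z) = 1*(-⅓) = -⅓)
(S(4) + C)*17 = (-⅓ + 32)*17 = (95/3)*17 = 1615/3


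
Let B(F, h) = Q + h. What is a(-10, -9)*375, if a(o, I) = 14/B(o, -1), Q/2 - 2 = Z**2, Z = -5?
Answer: 5250/53 ≈ 99.057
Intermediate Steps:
Q = 54 (Q = 4 + 2*(-5)**2 = 4 + 2*25 = 4 + 50 = 54)
B(F, h) = 54 + h
a(o, I) = 14/53 (a(o, I) = 14/(54 - 1) = 14/53)
a(-10, -9)*375 = (14/53)*375 = 5250/53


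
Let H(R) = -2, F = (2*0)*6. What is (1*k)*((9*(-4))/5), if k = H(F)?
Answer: 72/5 ≈ 14.400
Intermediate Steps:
F = 0 (F = 0*6 = 0)
k = -2
(1*k)*((9*(-4))/5) = (1*(-2))*((9*(-4))/5) = -(-72)/5 = -2*(-36/5) = 72/5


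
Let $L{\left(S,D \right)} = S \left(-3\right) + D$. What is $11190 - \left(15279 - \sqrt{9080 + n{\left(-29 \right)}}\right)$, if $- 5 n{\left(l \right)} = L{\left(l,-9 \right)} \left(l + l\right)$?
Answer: $-4089 + \frac{2 \sqrt{62405}}{5} \approx -3989.1$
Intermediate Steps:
$L{\left(S,D \right)} = D - 3 S$ ($L{\left(S,D \right)} = - 3 S + D = D - 3 S$)
$n{\left(l \right)} = - \frac{2 l \left(-9 - 3 l\right)}{5}$ ($n{\left(l \right)} = - \frac{\left(-9 - 3 l\right) \left(l + l\right)}{5} = - \frac{\left(-9 - 3 l\right) 2 l}{5} = - \frac{2 l \left(-9 - 3 l\right)}{5}$)
$11190 - \left(15279 - \sqrt{9080 + n{\left(-29 \right)}}\right) = 11190 - \left(15279 - \sqrt{9080 + \frac{6}{5} \left(-29\right) \left(3 - 29\right)}\right) = 11190 - \left(15279 - \sqrt{9080 + \frac{6}{5} \left(-29\right) \left(-26\right)}\right) = 11190 - \left(15279 - \sqrt{9080 + \frac{4524}{5}}\right) = 11190 - \left(15279 - \sqrt{\frac{49924}{5}}\right) = 11190 - \left(15279 - \frac{2 \sqrt{62405}}{5}\right) = -4089 + \frac{2 \sqrt{62405}}{5}$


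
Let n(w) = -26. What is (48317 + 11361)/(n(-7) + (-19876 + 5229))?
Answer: -59678/14673 ≈ -4.0672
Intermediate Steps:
(48317 + 11361)/(n(-7) + (-19876 + 5229)) = (48317 + 11361)/(-26 + (-19876 + 5229)) = 59678/(-26 - 14647) = 59678/(-14673) = 59678*(-1/14673) = -59678/14673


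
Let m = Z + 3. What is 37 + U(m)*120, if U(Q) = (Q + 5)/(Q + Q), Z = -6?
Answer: -3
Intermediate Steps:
m = -3 (m = -6 + 3 = -3)
U(Q) = (5 + Q)/(2*Q) (U(Q) = (5 + Q)/((2*Q)) = (5 + Q)*(1/(2*Q)) = (5 + Q)/(2*Q))
37 + U(m)*120 = 37 + ((½)*(5 - 3)/(-3))*120 = 37 + ((½)*(-⅓)*2)*120 = 37 - ⅓*120 = 37 - 40 = -3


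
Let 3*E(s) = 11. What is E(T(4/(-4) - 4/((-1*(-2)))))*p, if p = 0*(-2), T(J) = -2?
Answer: 0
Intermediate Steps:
p = 0
E(s) = 11/3 (E(s) = (⅓)*11 = 11/3)
E(T(4/(-4) - 4/((-1*(-2)))))*p = (11/3)*0 = 0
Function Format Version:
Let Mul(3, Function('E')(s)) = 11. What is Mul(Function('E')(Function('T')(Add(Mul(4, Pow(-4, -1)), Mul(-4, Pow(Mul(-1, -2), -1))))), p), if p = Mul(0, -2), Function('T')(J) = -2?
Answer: 0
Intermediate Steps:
p = 0
Function('E')(s) = Rational(11, 3) (Function('E')(s) = Mul(Rational(1, 3), 11) = Rational(11, 3))
Mul(Function('E')(Function('T')(Add(Mul(4, Pow(-4, -1)), Mul(-4, Pow(Mul(-1, -2), -1))))), p) = Mul(Rational(11, 3), 0) = 0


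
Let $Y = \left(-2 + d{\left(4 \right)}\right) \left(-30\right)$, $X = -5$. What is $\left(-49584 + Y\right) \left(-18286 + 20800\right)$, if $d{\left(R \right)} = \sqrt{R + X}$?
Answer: $-124503336 - 75420 i \approx -1.245 \cdot 10^{8} - 75420.0 i$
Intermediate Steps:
$d{\left(R \right)} = \sqrt{-5 + R}$ ($d{\left(R \right)} = \sqrt{R - 5} = \sqrt{-5 + R}$)
$Y = 60 - 30 i$ ($Y = \left(-2 + \sqrt{-5 + 4}\right) \left(-30\right) = \left(-2 + \sqrt{-1}\right) \left(-30\right) = \left(-2 + i\right) \left(-30\right) = 60 - 30 i \approx 60.0 - 30.0 i$)
$\left(-49584 + Y\right) \left(-18286 + 20800\right) = \left(-49584 + \left(60 - 30 i\right)\right) \left(-18286 + 20800\right) = \left(-49524 - 30 i\right) 2514 = -124503336 - 75420 i$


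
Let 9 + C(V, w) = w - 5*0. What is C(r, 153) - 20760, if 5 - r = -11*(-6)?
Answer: -20616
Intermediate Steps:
r = -61 (r = 5 - (-11)*(-6) = 5 - 1*66 = 5 - 66 = -61)
C(V, w) = -9 + w (C(V, w) = -9 + (w - 5*0) = -9 + (w + 0) = -9 + w)
C(r, 153) - 20760 = (-9 + 153) - 20760 = 144 - 20760 = -20616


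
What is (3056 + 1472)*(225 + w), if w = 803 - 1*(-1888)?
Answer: 13203648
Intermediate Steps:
w = 2691 (w = 803 + 1888 = 2691)
(3056 + 1472)*(225 + w) = (3056 + 1472)*(225 + 2691) = 4528*2916 = 13203648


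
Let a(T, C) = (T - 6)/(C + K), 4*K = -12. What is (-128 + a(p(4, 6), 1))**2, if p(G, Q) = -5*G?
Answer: 13225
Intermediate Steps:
K = -3 (K = (1/4)*(-12) = -3)
a(T, C) = (-6 + T)/(-3 + C) (a(T, C) = (T - 6)/(C - 3) = (-6 + T)/(-3 + C))
(-128 + a(p(4, 6), 1))**2 = (-128 + (-6 - 5*4)/(-3 + 1))**2 = (-128 + (-6 - 20)/(-2))**2 = (-128 - 1/2*(-26))**2 = (-128 + 13)**2 = (-115)**2 = 13225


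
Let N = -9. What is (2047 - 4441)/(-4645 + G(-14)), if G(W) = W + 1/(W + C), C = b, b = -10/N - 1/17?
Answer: 790419/1538272 ≈ 0.51384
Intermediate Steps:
b = 161/153 (b = -10/(-9) - 1/17 = -10*(-⅑) - 1*1/17 = 10/9 - 1/17 = 161/153 ≈ 1.0523)
C = 161/153 ≈ 1.0523
G(W) = W + 1/(161/153 + W) (G(W) = W + 1/(W + 161/153) = W + 1/(161/153 + W))
(2047 - 4441)/(-4645 + G(-14)) = (2047 - 4441)/(-4645 + (153 + 153*(-14)² + 161*(-14))/(161 + 153*(-14))) = -2394/(-4645 + (153 + 153*196 - 2254)/(161 - 2142)) = -2394/(-4645 + (153 + 29988 - 2254)/(-1981)) = -2394/(-4645 - 1/1981*27887) = -2394/(-4645 - 27887/1981) = -2394/(-9229632/1981) = -2394*(-1981/9229632) = 790419/1538272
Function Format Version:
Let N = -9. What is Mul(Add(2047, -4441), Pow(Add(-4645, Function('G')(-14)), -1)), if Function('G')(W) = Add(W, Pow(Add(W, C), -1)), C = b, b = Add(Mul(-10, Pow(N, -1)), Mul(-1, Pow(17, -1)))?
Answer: Rational(790419, 1538272) ≈ 0.51384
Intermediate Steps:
b = Rational(161, 153) (b = Add(Mul(-10, Pow(-9, -1)), Mul(-1, Pow(17, -1))) = Add(Mul(-10, Rational(-1, 9)), Mul(-1, Rational(1, 17))) = Add(Rational(10, 9), Rational(-1, 17)) = Rational(161, 153) ≈ 1.0523)
C = Rational(161, 153) ≈ 1.0523
Function('G')(W) = Add(W, Pow(Add(Rational(161, 153), W), -1)) (Function('G')(W) = Add(W, Pow(Add(W, Rational(161, 153)), -1)) = Add(W, Pow(Add(Rational(161, 153), W), -1)))
Mul(Add(2047, -4441), Pow(Add(-4645, Function('G')(-14)), -1)) = Mul(Add(2047, -4441), Pow(Add(-4645, Mul(Pow(Add(161, Mul(153, -14)), -1), Add(153, Mul(153, Pow(-14, 2)), Mul(161, -14)))), -1)) = Mul(-2394, Pow(Add(-4645, Mul(Pow(Add(161, -2142), -1), Add(153, Mul(153, 196), -2254))), -1)) = Mul(-2394, Pow(Add(-4645, Mul(Pow(-1981, -1), Add(153, 29988, -2254))), -1)) = Mul(-2394, Pow(Add(-4645, Mul(Rational(-1, 1981), 27887)), -1)) = Mul(-2394, Pow(Add(-4645, Rational(-27887, 1981)), -1)) = Mul(-2394, Pow(Rational(-9229632, 1981), -1)) = Mul(-2394, Rational(-1981, 9229632)) = Rational(790419, 1538272)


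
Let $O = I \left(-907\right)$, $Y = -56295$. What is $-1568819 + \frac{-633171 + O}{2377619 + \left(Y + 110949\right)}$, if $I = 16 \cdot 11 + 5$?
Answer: $- \frac{3815796892925}{2432273} \approx -1.5688 \cdot 10^{6}$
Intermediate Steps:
$I = 181$ ($I = 176 + 5 = 181$)
$O = -164167$ ($O = 181 \left(-907\right) = -164167$)
$-1568819 + \frac{-633171 + O}{2377619 + \left(Y + 110949\right)} = -1568819 + \frac{-633171 - 164167}{2377619 + \left(-56295 + 110949\right)} = -1568819 - \frac{797338}{2377619 + 54654} = -1568819 - \frac{797338}{2432273} = - \frac{3815796892925}{2432273}$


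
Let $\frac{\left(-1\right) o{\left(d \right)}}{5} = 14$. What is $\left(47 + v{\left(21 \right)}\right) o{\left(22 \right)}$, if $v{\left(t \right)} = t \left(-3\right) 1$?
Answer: $1120$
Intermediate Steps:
$v{\left(t \right)} = - 3 t$ ($v{\left(t \right)} = - 3 t 1 = - 3 t$)
$o{\left(d \right)} = -70$ ($o{\left(d \right)} = \left(-5\right) 14 = -70$)
$\left(47 + v{\left(21 \right)}\right) o{\left(22 \right)} = \left(47 - 63\right) \left(-70\right) = \left(-16\right) \left(-70\right) = 1120$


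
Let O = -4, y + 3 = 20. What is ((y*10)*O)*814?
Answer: -553520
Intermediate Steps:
y = 17 (y = -3 + 20 = 17)
((y*10)*O)*814 = ((17*10)*(-4))*814 = (170*(-4))*814 = -680*814 = -553520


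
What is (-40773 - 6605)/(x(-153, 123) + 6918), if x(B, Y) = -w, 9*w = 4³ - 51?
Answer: -426402/62249 ≈ -6.8499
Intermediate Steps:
w = 13/9 (w = (4³ - 51)/9 = (64 - 51)/9 = (⅑)*13 = 13/9 ≈ 1.4444)
x(B, Y) = -13/9 (x(B, Y) = -1*13/9 = -13/9)
(-40773 - 6605)/(x(-153, 123) + 6918) = (-40773 - 6605)/(-13/9 + 6918) = -47378/62249/9 = -47378*9/62249 = -426402/62249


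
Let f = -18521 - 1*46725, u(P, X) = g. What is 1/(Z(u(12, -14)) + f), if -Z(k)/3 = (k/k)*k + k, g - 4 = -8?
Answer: -1/65222 ≈ -1.5332e-5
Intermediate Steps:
g = -4 (g = 4 - 8 = -4)
u(P, X) = -4
Z(k) = -6*k (Z(k) = -3*((k/k)*k + k) = -3*(1*k + k) = -3*(k + k) = -6*k)
f = -65246 (f = -18521 - 46725 = -65246)
1/(Z(u(12, -14)) + f) = 1/(-6*(-4) - 65246) = 1/(24 - 65246) = 1/(-65222) = -1/65222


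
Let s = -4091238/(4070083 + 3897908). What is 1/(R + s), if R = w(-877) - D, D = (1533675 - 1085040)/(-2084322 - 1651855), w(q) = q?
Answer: -9923274903469/8706615713567260 ≈ -0.0011397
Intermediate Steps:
s = -1363746/2655997 (s = -4091238/7967991 = -4091238*1/7967991 = -1363746/2655997 ≈ -0.51346)
D = -448635/3736177 (D = 448635/(-3736177) = 448635*(-1/3736177) = -448635/3736177 ≈ -0.12008)
R = -3276178594/3736177 (R = -877 - 1*(-448635/3736177) = -877 + 448635/3736177 = -3276178594/3736177 ≈ -876.88)
1/(R + s) = 1/(-3276178594/3736177 - 1363746/2655997) = 1/(-8706615713567260/9923274903469) = -9923274903469/8706615713567260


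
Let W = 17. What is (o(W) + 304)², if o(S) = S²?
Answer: 351649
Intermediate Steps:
(o(W) + 304)² = (17² + 304)² = (289 + 304)² = 593² = 351649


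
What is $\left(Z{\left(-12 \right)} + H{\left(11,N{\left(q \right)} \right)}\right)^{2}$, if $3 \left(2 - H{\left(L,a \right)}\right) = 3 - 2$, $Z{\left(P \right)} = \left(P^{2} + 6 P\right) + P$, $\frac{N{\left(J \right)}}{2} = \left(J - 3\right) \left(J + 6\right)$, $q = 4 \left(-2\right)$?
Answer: $\frac{34225}{9} \approx 3802.8$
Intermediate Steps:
$q = -8$
$N{\left(J \right)} = 2 \left(-3 + J\right) \left(6 + J\right)$ ($N{\left(J \right)} = 2 \left(J - 3\right) \left(J + 6\right) = 2 \left(-3 + J\right) \left(6 + J\right)$)
$Z{\left(P \right)} = P^{2} + 7 P$
$H{\left(L,a \right)} = \frac{5}{3}$ ($H{\left(L,a \right)} = 2 - \frac{3 - 2}{3} = 2 - \frac{1}{3} = \frac{5}{3}$)
$\left(Z{\left(-12 \right)} + H{\left(11,N{\left(q \right)} \right)}\right)^{2} = \left(- 12 \left(7 - 12\right) + \frac{5}{3}\right)^{2} = \left(\left(-12\right) \left(-5\right) + \frac{5}{3}\right)^{2} = \left(60 + \frac{5}{3}\right)^{2} = \left(\frac{185}{3}\right)^{2} = \frac{34225}{9}$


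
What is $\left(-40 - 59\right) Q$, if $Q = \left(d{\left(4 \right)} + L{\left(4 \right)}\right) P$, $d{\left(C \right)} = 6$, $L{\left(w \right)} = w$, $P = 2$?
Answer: $-1980$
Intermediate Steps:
$Q = 20$ ($Q = \left(6 + 4\right) 2 = 10 \cdot 2 = 20$)
$\left(-40 - 59\right) Q = \left(-40 - 59\right) 20 = \left(-99\right) 20 = -1980$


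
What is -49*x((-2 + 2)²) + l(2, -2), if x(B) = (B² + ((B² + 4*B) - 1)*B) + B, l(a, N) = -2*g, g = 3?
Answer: -6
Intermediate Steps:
l(a, N) = -6 (l(a, N) = -2*3 = -6)
x(B) = B + B² + B*(-1 + B² + 4*B) (x(B) = (B² + (-1 + B² + 4*B)*B) + B = (B² + B*(-1 + B² + 4*B)) + B = B + B² + B*(-1 + B² + 4*B))
-49*x((-2 + 2)²) + l(2, -2) = -49*((-2 + 2)²)²*(5 + (-2 + 2)²) - 6 = -49*(0²)²*(5 + 0²) - 6 = -49*0²*(5 + 0) - 6 = -0*5 - 6 = -49*0 - 6 = 0 - 6 = -6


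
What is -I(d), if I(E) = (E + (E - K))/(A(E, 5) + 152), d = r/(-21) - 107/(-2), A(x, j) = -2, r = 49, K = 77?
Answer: -38/225 ≈ -0.16889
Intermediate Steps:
d = 307/6 (d = 49/(-21) - 107/(-2) = 49*(-1/21) - 107*(-½) = -7/3 + 107/2 = 307/6 ≈ 51.167)
I(E) = -77/150 + E/75 (I(E) = (E + (E - 1*77))/(-2 + 152) = (E + (E - 77))/150 = (E + (-77 + E))*(1/150) = (-77 + 2*E)*(1/150) = -77/150 + E/75)
-I(d) = -(-77/150 + (1/75)*(307/6)) = -(-77/150 + 307/450) = -1*38/225 = -38/225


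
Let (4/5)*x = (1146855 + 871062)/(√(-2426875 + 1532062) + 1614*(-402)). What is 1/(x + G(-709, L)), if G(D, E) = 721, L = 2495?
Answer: 1610074765867424/1154604561845770139 + 13452780*I*√894813/1154604561845770139 ≈ 0.0013945 + 1.1022e-8*I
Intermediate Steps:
x = 10089585/(4*(-648828 + I*√894813)) (x = 5*((1146855 + 871062)/(√(-2426875 + 1532062) + 1614*(-402)))/4 = 5*(2017917/(√(-894813) - 648828))/4 = 5*(2017917/(I*√894813 - 648828))/4 = 5*(2017917/(-648828 + I*√894813))/4 = 10089585/(4*(-648828 + I*√894813)) ≈ -3.8876 - 0.0056679*I)
1/(x + G(-709, L)) = 1/((-545533771365/140326222799 - 3363195*I*√894813/561304891196) + 721) = 1/(100629672866714/140326222799 - 3363195*I*√894813/561304891196)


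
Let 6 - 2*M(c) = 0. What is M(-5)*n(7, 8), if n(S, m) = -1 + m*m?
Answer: 189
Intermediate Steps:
M(c) = 3 (M(c) = 3 - 1/2*0 = 3 + 0 = 3)
n(S, m) = -1 + m**2
M(-5)*n(7, 8) = 3*(-1 + 8**2) = 3*(-1 + 64) = 3*63 = 189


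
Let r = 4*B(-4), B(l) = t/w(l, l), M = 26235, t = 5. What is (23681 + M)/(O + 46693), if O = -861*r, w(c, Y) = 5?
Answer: 49916/43249 ≈ 1.1542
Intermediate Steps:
B(l) = 1 (B(l) = 5/5 = 5*(⅕) = 1)
r = 4 (r = 4*1 = 4)
O = -3444 (O = -861*4 = -3444)
(23681 + M)/(O + 46693) = (23681 + 26235)/(-3444 + 46693) = 49916/43249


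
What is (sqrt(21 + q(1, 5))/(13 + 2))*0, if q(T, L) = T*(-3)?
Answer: 0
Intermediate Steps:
q(T, L) = -3*T
(sqrt(21 + q(1, 5))/(13 + 2))*0 = (sqrt(21 - 3*1)/(13 + 2))*0 = (sqrt(21 - 3)/15)*0 = (sqrt(18)*(1/15))*0 = ((3*sqrt(2))*(1/15))*0 = (sqrt(2)/5)*0 = 0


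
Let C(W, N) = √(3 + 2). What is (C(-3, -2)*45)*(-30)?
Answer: -1350*√5 ≈ -3018.7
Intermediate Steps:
C(W, N) = √5
(C(-3, -2)*45)*(-30) = (√5*45)*(-30) = (45*√5)*(-30) = -1350*√5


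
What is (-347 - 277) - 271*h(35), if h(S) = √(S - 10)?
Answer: -1979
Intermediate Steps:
h(S) = √(-10 + S)
(-347 - 277) - 271*h(35) = (-347 - 277) - 271*√(-10 + 35) = -624 - 271*√25 = -624 - 271*5 = -624 - 1355 = -1979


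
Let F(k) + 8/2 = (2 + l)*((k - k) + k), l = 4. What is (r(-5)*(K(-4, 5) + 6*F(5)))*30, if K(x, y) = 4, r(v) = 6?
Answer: 28800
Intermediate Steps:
F(k) = -4 + 6*k (F(k) = -4 + (2 + 4)*((k - k) + k) = -4 + 6*(0 + k) = -4 + 6*k)
(r(-5)*(K(-4, 5) + 6*F(5)))*30 = (6*(4 + 6*(-4 + 6*5)))*30 = (6*(4 + 6*(-4 + 30)))*30 = (6*(4 + 6*26))*30 = (6*(4 + 156))*30 = (6*160)*30 = 960*30 = 28800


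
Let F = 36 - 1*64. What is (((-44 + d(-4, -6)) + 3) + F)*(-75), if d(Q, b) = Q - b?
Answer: 5025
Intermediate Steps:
F = -28 (F = 36 - 64 = -28)
(((-44 + d(-4, -6)) + 3) + F)*(-75) = (((-44 + (-4 - 1*(-6))) + 3) - 28)*(-75) = (((-44 + (-4 + 6)) + 3) - 28)*(-75) = (((-44 + 2) + 3) - 28)*(-75) = ((-42 + 3) - 28)*(-75) = (-39 - 28)*(-75) = -67*(-75) = 5025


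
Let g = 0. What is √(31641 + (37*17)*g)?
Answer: √31641 ≈ 177.88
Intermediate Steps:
√(31641 + (37*17)*g) = √(31641 + (37*17)*0) = √(31641 + 629*0) = √(31641 + 0) = √31641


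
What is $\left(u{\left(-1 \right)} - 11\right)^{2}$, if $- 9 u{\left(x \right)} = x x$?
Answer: $\frac{10000}{81} \approx 123.46$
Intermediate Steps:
$u{\left(x \right)} = - \frac{x^{2}}{9}$ ($u{\left(x \right)} = - \frac{x x}{9} = - \frac{x^{2}}{9}$)
$\left(u{\left(-1 \right)} - 11\right)^{2} = \left(- \frac{\left(-1\right)^{2}}{9} - 11\right)^{2} = \left(\left(- \frac{1}{9}\right) 1 - 11\right)^{2} = \left(- \frac{1}{9} - 11\right)^{2} = \left(- \frac{100}{9}\right)^{2} = \frac{10000}{81}$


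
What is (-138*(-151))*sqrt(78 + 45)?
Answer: 20838*sqrt(123) ≈ 2.3110e+5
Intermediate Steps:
(-138*(-151))*sqrt(78 + 45) = 20838*sqrt(123)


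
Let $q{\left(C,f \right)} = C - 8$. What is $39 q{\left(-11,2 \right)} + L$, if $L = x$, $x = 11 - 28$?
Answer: $-758$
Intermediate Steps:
$q{\left(C,f \right)} = -8 + C$
$x = -17$ ($x = 11 - 28 = -17$)
$L = -17$
$39 q{\left(-11,2 \right)} + L = 39 \left(-8 - 11\right) - 17 = 39 \left(-19\right) - 17 = -741 - 17 = -758$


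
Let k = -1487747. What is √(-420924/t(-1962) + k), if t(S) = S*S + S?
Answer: I*√611758211897536761/641247 ≈ 1219.7*I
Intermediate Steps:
t(S) = S + S² (t(S) = S² + S = S + S²)
√(-420924/t(-1962) + k) = √(-420924*(-1/(1962*(1 - 1962))) - 1487747) = √(-420924/((-1962*(-1961))) - 1487747) = √(-420924/3847482 - 1487747) = √(-420924*1/3847482 - 1487747) = √(-70154/641247 - 1487747) = √(-954013370663/641247) = I*√611758211897536761/641247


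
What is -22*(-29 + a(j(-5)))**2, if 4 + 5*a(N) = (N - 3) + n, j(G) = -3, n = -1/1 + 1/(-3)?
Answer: -4839142/225 ≈ -21507.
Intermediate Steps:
n = -4/3 (n = -1*1 + 1*(-1/3) = -1 - 1/3 = -4/3 ≈ -1.3333)
a(N) = -5/3 + N/5 (a(N) = -4/5 + ((N - 3) - 4/3)/5 = -4/5 + ((-3 + N) - 4/3)/5 = -4/5 + (-13/3 + N)/5 = -4/5 + (-13/15 + N/5) = -5/3 + N/5)
-22*(-29 + a(j(-5)))**2 = -22*(-29 + (-5/3 + (1/5)*(-3)))**2 = -22*(-29 + (-5/3 - 3/5))**2 = -22*(-29 - 34/15)**2 = -22*(-469/15)**2 = -22*219961/225 = -4839142/225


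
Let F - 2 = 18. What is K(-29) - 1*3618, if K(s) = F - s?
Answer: -3569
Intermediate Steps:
F = 20 (F = 2 + 18 = 20)
K(s) = 20 - s
K(-29) - 1*3618 = (20 - 1*(-29)) - 1*3618 = (20 + 29) - 3618 = 49 - 3618 = -3569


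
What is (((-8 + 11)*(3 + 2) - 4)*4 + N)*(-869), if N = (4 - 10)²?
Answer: -69520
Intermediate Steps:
N = 36 (N = (-6)² = 36)
(((-8 + 11)*(3 + 2) - 4)*4 + N)*(-869) = (((-8 + 11)*(3 + 2) - 4)*4 + 36)*(-869) = ((3*5 - 4)*4 + 36)*(-869) = ((15 - 4)*4 + 36)*(-869) = (11*4 + 36)*(-869) = (44 + 36)*(-869) = 80*(-869) = -69520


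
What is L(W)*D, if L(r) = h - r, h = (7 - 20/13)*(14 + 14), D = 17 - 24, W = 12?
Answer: -12824/13 ≈ -986.46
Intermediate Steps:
D = -7
h = 1988/13 (h = (7 - 20*1/13)*28 = (7 - 20/13)*28 = (71/13)*28 = 1988/13 ≈ 152.92)
L(r) = 1988/13 - r
L(W)*D = (1988/13 - 1*12)*(-7) = (1988/13 - 12)*(-7) = (1832/13)*(-7) = -12824/13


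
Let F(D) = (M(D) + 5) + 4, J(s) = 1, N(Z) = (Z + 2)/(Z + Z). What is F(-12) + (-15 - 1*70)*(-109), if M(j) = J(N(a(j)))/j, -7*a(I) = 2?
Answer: 111287/12 ≈ 9273.9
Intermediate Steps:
a(I) = -2/7 (a(I) = -1/7*2 = -2/7)
N(Z) = (2 + Z)/(2*Z) (N(Z) = (2 + Z)/((2*Z)) = (2 + Z)*(1/(2*Z)) = (2 + Z)/(2*Z))
M(j) = 1/j
F(D) = 9 + 1/D (F(D) = (1/D + 5) + 4 = (5 + 1/D) + 4 = 9 + 1/D)
F(-12) + (-15 - 1*70)*(-109) = (9 + 1/(-12)) + (-15 - 1*70)*(-109) = (9 - 1/12) + (-15 - 70)*(-109) = 107/12 - 85*(-109) = 107/12 + 9265 = 111287/12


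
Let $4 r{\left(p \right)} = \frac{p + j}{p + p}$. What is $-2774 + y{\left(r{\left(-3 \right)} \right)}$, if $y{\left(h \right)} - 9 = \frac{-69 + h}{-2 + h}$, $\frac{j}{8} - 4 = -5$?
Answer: $- \frac{100660}{37} \approx -2720.5$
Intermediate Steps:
$j = -8$ ($j = 32 + 8 \left(-5\right) = 32 - 40 = -8$)
$r{\left(p \right)} = \frac{-8 + p}{8 p}$ ($r{\left(p \right)} = \frac{\left(p - 8\right) \frac{1}{p + p}}{4} = \frac{\left(-8 + p\right) \frac{1}{2 p}}{4} = \frac{\frac{1}{2} \frac{1}{p} \left(-8 + p\right)}{4} = \frac{-8 + p}{8 p}$)
$y{\left(h \right)} = 9 + \frac{-69 + h}{-2 + h}$
$-2774 + y{\left(r{\left(-3 \right)} \right)} = -2774 + \frac{-87 + 10 \frac{-8 - 3}{8 \left(-3\right)}}{-2 + \frac{-8 - 3}{8 \left(-3\right)}} = -2774 + \frac{-87 + 10 \cdot \frac{1}{8} \left(- \frac{1}{3}\right) \left(-11\right)}{-2 + \frac{1}{8} \left(- \frac{1}{3}\right) \left(-11\right)} = -2774 + \frac{-87 + 10 \cdot \frac{11}{24}}{-2 + \frac{11}{24}} = -2774 + \frac{-87 + \frac{55}{12}}{- \frac{37}{24}} = -2774 - - \frac{1978}{37} = -2774 + \frac{1978}{37} = - \frac{100660}{37}$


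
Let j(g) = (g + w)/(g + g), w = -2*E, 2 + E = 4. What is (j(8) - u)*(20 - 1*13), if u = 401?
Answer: -11221/4 ≈ -2805.3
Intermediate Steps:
E = 2 (E = -2 + 4 = 2)
w = -4 (w = -2*2 = -4)
j(g) = (-4 + g)/(2*g) (j(g) = (g - 4)/(g + g) = (-4 + g)/((2*g)) = (-4 + g)*(1/(2*g)) = (-4 + g)/(2*g))
(j(8) - u)*(20 - 1*13) = ((1/2)*(-4 + 8)/8 - 1*401)*(20 - 1*13) = ((1/2)*(1/8)*4 - 401)*(20 - 13) = (1/4 - 401)*7 = -1603/4*7 = -11221/4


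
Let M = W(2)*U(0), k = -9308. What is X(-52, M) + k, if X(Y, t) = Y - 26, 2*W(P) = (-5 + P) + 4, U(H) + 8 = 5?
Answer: -9386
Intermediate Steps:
U(H) = -3 (U(H) = -8 + 5 = -3)
W(P) = -1/2 + P/2 (W(P) = ((-5 + P) + 4)/2 = (-1 + P)/2 = -1/2 + P/2)
M = -3/2 (M = (-1/2 + (1/2)*2)*(-3) = (-1/2 + 1)*(-3) = (1/2)*(-3) = -3/2 ≈ -1.5000)
X(Y, t) = -26 + Y
X(-52, M) + k = (-26 - 52) - 9308 = -78 - 9308 = -9386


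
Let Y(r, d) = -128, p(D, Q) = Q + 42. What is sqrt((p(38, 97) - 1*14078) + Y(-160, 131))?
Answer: 3*I*sqrt(1563) ≈ 118.6*I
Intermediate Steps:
p(D, Q) = 42 + Q
sqrt((p(38, 97) - 1*14078) + Y(-160, 131)) = sqrt(((42 + 97) - 1*14078) - 128) = sqrt((139 - 14078) - 128) = sqrt(-13939 - 128) = sqrt(-14067) = 3*I*sqrt(1563)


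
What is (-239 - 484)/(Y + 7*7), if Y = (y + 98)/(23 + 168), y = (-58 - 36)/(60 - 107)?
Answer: -46031/3153 ≈ -14.599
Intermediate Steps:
y = 2 (y = -94/(-47) = -94*(-1/47) = 2)
Y = 100/191 (Y = (2 + 98)/(23 + 168) = 100/191 ≈ 0.52356)
(-239 - 484)/(Y + 7*7) = (-239 - 484)/(100/191 + 7*7) = -723/(100/191 + 49) = -723/9459/191 = -723*191/9459 = -46031/3153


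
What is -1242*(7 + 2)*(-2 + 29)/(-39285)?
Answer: 3726/485 ≈ 7.6825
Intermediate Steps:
-1242*(7 + 2)*(-2 + 29)/(-39285) = -11178*27*(-1/39285) = -1242*243*(-1/39285) = -301806*(-1/39285) = 3726/485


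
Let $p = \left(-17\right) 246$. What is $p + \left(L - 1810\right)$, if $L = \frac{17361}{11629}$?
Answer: $- \frac{69663607}{11629} \approx -5990.5$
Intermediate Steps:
$L = \frac{17361}{11629}$ ($L = 17361 \cdot \frac{1}{11629} = \frac{17361}{11629} \approx 1.4929$)
$p = -4182$
$p + \left(L - 1810\right) = -4182 + \left(\frac{17361}{11629} - 1810\right) = -4182 - \frac{21031129}{11629} = - \frac{69663607}{11629}$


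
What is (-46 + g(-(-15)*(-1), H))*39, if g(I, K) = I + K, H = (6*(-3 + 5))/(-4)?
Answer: -2496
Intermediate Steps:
H = -3 (H = (6*2)*(-¼) = 12*(-¼) = -3)
(-46 + g(-(-15)*(-1), H))*39 = (-46 + (-(-15)*(-1) - 3))*39 = (-46 + (-3*5 - 3))*39 = (-46 + (-15 - 3))*39 = (-46 - 18)*39 = -64*39 = -2496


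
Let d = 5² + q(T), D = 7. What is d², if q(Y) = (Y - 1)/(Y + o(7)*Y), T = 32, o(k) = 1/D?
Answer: 43784689/65536 ≈ 668.10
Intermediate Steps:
o(k) = ⅐ (o(k) = 1/7 = ⅐)
q(Y) = 7*(-1 + Y)/(8*Y) (q(Y) = (Y - 1)/(Y + Y/7) = (-1 + Y)/((8*Y/7)) = (-1 + Y)*(7/(8*Y)) = 7*(-1 + Y)/(8*Y))
d = 6617/256 (d = 5² + (7/8)*(-1 + 32)/32 = 25 + (7/8)*(1/32)*31 = 25 + 217/256 = 6617/256 ≈ 25.848)
d² = (6617/256)² = 43784689/65536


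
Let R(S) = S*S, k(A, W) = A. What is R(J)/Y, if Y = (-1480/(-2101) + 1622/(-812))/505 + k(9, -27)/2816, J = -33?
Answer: 6671735248640/3892813 ≈ 1.7139e+6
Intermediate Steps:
R(S) = S²
Y = 35035317/55138307840 (Y = (-1480/(-2101) + 1622/(-812))/505 + 9/2816 = (-1480*(-1/2101) + 1622*(-1/812))*(1/505) + 9*(1/2816) = (1480/2101 - 811/406)*(1/505) + 9/2816 = -1103031/853006*1/505 + 9/2816 = -1103031/430768030 + 9/2816 = 35035317/55138307840 ≈ 0.00063541)
R(J)/Y = (-33)²/(35035317/55138307840) = 1089*(55138307840/35035317) = 6671735248640/3892813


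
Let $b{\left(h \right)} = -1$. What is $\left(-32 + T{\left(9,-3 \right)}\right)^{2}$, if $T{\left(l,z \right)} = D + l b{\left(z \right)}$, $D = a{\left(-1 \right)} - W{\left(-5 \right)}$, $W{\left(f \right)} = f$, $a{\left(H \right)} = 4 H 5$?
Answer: $3136$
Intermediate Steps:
$a{\left(H \right)} = 20 H$
$D = -15$ ($D = 20 \left(-1\right) - -5 = -20 + 5 = -15$)
$T{\left(l,z \right)} = -15 - l$ ($T{\left(l,z \right)} = -15 + l \left(-1\right) = -15 - l$)
$\left(-32 + T{\left(9,-3 \right)}\right)^{2} = \left(-32 - 24\right)^{2} = \left(-56\right)^{2} = 3136$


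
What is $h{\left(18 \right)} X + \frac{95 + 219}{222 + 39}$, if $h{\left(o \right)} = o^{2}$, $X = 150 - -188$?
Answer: $\frac{28582946}{261} \approx 1.0951 \cdot 10^{5}$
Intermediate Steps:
$X = 338$ ($X = 150 + 188 = 338$)
$h{\left(18 \right)} X + \frac{95 + 219}{222 + 39} = 18^{2} \cdot 338 + \frac{95 + 219}{222 + 39} = 324 \cdot 338 + \frac{314}{261} = 109512 + 314 \cdot \frac{1}{261} = 109512 + \frac{314}{261} = \frac{28582946}{261}$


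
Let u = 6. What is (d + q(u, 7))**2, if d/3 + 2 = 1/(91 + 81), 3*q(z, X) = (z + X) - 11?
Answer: 7524049/266256 ≈ 28.259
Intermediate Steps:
q(z, X) = -11/3 + X/3 + z/3 (q(z, X) = ((z + X) - 11)/3 = ((X + z) - 11)/3 = (-11 + X + z)/3 = -11/3 + X/3 + z/3)
d = -1029/172 (d = -6 + 3/(91 + 81) = -6 + 3/172 = -1029/172 ≈ -5.9826)
(d + q(u, 7))**2 = (-1029/172 + (-11/3 + (1/3)*7 + (1/3)*6))**2 = (-1029/172 + (-11/3 + 7/3 + 2))**2 = (-1029/172 + 2/3)**2 = (-2743/516)**2 = 7524049/266256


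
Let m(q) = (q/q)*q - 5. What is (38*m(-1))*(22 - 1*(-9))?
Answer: -7068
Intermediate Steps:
m(q) = -5 + q (m(q) = 1*q - 5 = q - 5 = -5 + q)
(38*m(-1))*(22 - 1*(-9)) = (38*(-5 - 1))*(22 - 1*(-9)) = (38*(-6))*(22 + 9) = -228*31 = -7068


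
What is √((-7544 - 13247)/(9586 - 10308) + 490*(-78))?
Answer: I*√55148098/38 ≈ 195.43*I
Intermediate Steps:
√((-7544 - 13247)/(9586 - 10308) + 490*(-78)) = √(-20791/(-722) - 38220) = √(-20791*(-1/722) - 38220) = √(20791/722 - 38220) = √(-27574049/722) = I*√55148098/38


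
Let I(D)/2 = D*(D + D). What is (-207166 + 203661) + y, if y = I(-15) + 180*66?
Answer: 9275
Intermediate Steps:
I(D) = 4*D**2 (I(D) = 2*(D*(D + D)) = 2*(D*(2*D)) = 2*(2*D**2) = 4*D**2)
y = 12780 (y = 4*(-15)**2 + 180*66 = 4*225 + 11880 = 900 + 11880 = 12780)
(-207166 + 203661) + y = (-207166 + 203661) + 12780 = -3505 + 12780 = 9275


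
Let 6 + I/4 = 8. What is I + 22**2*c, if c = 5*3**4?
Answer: 196028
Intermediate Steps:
c = 405 (c = 5*81 = 405)
I = 8 (I = -24 + 4*8 = -24 + 32 = 8)
I + 22**2*c = 8 + 22**2*405 = 8 + 484*405 = 8 + 196020 = 196028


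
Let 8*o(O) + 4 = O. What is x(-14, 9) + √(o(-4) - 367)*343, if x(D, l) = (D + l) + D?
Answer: -19 + 1372*I*√23 ≈ -19.0 + 6579.9*I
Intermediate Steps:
x(D, l) = l + 2*D
o(O) = -½ + O/8
x(-14, 9) + √(o(-4) - 367)*343 = (9 + 2*(-14)) + √((-½ + (⅛)*(-4)) - 367)*343 = (9 - 28) + √((-½ - ½) - 367)*343 = -19 + √(-1 - 367)*343 = -19 + √(-368)*343 = -19 + (4*I*√23)*343 = -19 + 1372*I*√23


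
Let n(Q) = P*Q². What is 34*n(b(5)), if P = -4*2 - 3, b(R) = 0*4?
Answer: 0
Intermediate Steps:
b(R) = 0
P = -11 (P = -8 - 3 = -11)
n(Q) = -11*Q²
34*n(b(5)) = 34*(-11*0²) = 34*(-11*0) = 34*0 = 0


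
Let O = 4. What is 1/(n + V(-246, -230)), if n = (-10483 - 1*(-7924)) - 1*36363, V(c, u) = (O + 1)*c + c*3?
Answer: -1/40890 ≈ -2.4456e-5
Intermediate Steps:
V(c, u) = 8*c (V(c, u) = (4 + 1)*c + c*3 = 5*c + 3*c = 8*c)
n = -38922 (n = (-10483 + 7924) - 36363 = -2559 - 36363 = -38922)
1/(n + V(-246, -230)) = 1/(-38922 + 8*(-246)) = 1/(-38922 - 1968) = 1/(-40890) = -1/40890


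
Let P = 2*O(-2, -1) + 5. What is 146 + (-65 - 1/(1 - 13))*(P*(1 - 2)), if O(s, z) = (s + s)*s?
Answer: 6037/4 ≈ 1509.3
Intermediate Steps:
O(s, z) = 2*s² (O(s, z) = (2*s)*s = 2*s²)
P = 21 (P = 2*(2*(-2)²) + 5 = 2*(2*4) + 5 = 2*8 + 5 = 16 + 5 = 21)
146 + (-65 - 1/(1 - 13))*(P*(1 - 2)) = 146 + (-65 - 1/(1 - 13))*(21*(1 - 2)) = 146 + (-65 - 1/(-12))*(21*(-1)) = 146 + (-65 - 1*(-1/12))*(-21) = 146 + (-65 + 1/12)*(-21) = 146 - 779/12*(-21) = 146 + 5453/4 = 6037/4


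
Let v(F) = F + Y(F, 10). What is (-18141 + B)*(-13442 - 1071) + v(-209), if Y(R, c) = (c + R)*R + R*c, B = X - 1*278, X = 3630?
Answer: 214672049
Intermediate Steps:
B = 3352 (B = 3630 - 1*278 = 3630 - 278 = 3352)
Y(R, c) = R*c + R*(R + c) (Y(R, c) = (R + c)*R + R*c = R*(R + c) + R*c = R*c + R*(R + c))
v(F) = F + F*(20 + F) (v(F) = F + F*(F + 2*10) = F + F*(F + 20) = F + F*(20 + F))
(-18141 + B)*(-13442 - 1071) + v(-209) = (-18141 + 3352)*(-13442 - 1071) - 209*(21 - 209) = -14789*(-14513) - 209*(-188) = 214632757 + 39292 = 214672049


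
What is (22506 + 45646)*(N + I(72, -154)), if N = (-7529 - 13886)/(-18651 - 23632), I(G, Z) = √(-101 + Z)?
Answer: 1459475080/42283 + 68152*I*√255 ≈ 34517.0 + 1.0883e+6*I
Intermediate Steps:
N = 21415/42283 (N = -21415/(-42283) = -21415*(-1/42283) = 21415/42283 ≈ 0.50647)
(22506 + 45646)*(N + I(72, -154)) = (22506 + 45646)*(21415/42283 + √(-101 - 154)) = 68152*(21415/42283 + √(-255)) = 68152*(21415/42283 + I*√255) = 1459475080/42283 + 68152*I*√255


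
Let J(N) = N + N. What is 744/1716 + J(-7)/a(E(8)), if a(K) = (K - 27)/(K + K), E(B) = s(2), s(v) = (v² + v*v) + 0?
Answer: 33210/2717 ≈ 12.223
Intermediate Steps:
J(N) = 2*N
s(v) = 2*v² (s(v) = (v² + v²) + 0 = 2*v² + 0 = 2*v²)
E(B) = 8 (E(B) = 2*2² = 2*4 = 8)
a(K) = (-27 + K)/(2*K) (a(K) = (-27 + K)/((2*K)) = (-27 + K)*(1/(2*K)) = (-27 + K)/(2*K))
744/1716 + J(-7)/a(E(8)) = 744/1716 + (2*(-7))/(((½)*(-27 + 8)/8)) = 744*(1/1716) - 14/((½)*(⅛)*(-19)) = 62/143 - 14/(-19/16) = 62/143 - 14*(-16/19) = 62/143 + 224/19 = 33210/2717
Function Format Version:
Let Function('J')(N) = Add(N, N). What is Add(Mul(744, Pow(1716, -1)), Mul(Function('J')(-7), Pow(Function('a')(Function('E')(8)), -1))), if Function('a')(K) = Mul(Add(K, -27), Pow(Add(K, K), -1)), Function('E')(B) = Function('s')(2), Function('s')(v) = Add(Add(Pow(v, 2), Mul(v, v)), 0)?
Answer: Rational(33210, 2717) ≈ 12.223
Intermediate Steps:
Function('J')(N) = Mul(2, N)
Function('s')(v) = Mul(2, Pow(v, 2)) (Function('s')(v) = Add(Add(Pow(v, 2), Pow(v, 2)), 0) = Add(Mul(2, Pow(v, 2)), 0) = Mul(2, Pow(v, 2)))
Function('E')(B) = 8 (Function('E')(B) = Mul(2, Pow(2, 2)) = Mul(2, 4) = 8)
Function('a')(K) = Mul(Rational(1, 2), Pow(K, -1), Add(-27, K)) (Function('a')(K) = Mul(Add(-27, K), Pow(Mul(2, K), -1)) = Mul(Add(-27, K), Mul(Rational(1, 2), Pow(K, -1))) = Mul(Rational(1, 2), Pow(K, -1), Add(-27, K)))
Add(Mul(744, Pow(1716, -1)), Mul(Function('J')(-7), Pow(Function('a')(Function('E')(8)), -1))) = Add(Mul(744, Pow(1716, -1)), Mul(Mul(2, -7), Pow(Mul(Rational(1, 2), Pow(8, -1), Add(-27, 8)), -1))) = Add(Mul(744, Rational(1, 1716)), Mul(-14, Pow(Mul(Rational(1, 2), Rational(1, 8), -19), -1))) = Add(Rational(62, 143), Mul(-14, Pow(Rational(-19, 16), -1))) = Add(Rational(62, 143), Mul(-14, Rational(-16, 19))) = Add(Rational(62, 143), Rational(224, 19)) = Rational(33210, 2717)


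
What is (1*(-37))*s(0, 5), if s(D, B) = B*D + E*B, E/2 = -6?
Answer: 2220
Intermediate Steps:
E = -12 (E = 2*(-6) = -12)
s(D, B) = -12*B + B*D (s(D, B) = B*D - 12*B = -12*B + B*D)
(1*(-37))*s(0, 5) = (1*(-37))*(5*(-12 + 0)) = -185*(-12) = -37*(-60) = 2220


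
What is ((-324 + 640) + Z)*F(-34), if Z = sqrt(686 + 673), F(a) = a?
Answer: -10744 - 102*sqrt(151) ≈ -11997.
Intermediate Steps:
Z = 3*sqrt(151) (Z = sqrt(1359) = 3*sqrt(151) ≈ 36.865)
((-324 + 640) + Z)*F(-34) = ((-324 + 640) + 3*sqrt(151))*(-34) = (316 + 3*sqrt(151))*(-34) = -10744 - 102*sqrt(151)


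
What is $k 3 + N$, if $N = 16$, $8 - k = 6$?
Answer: $22$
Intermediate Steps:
$k = 2$ ($k = 8 - 6 = 2$)
$k 3 + N = 2 \cdot 3 + 16 = 6 + 16 = 22$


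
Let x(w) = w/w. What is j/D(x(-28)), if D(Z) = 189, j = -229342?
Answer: -229342/189 ≈ -1213.4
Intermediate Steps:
x(w) = 1
j/D(x(-28)) = -229342/189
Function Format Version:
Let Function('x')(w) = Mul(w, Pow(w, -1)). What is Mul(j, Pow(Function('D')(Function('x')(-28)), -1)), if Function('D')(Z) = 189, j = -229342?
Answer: Rational(-229342, 189) ≈ -1213.4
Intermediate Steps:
Function('x')(w) = 1
Mul(j, Pow(Function('D')(Function('x')(-28)), -1)) = Mul(-229342, Pow(189, -1)) = Mul(-229342, Rational(1, 189)) = Rational(-229342, 189)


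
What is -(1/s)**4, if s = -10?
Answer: -1/10000 ≈ -0.00010000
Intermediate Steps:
-(1/s)**4 = -(1/(-10))**4 = -(-1/10)**4 = -1*1/10000 = -1/10000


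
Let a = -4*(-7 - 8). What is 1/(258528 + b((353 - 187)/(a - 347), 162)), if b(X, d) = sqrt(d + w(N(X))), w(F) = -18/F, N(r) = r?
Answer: 7152608/1849149435681 - sqrt(147823)/1849149435681 ≈ 3.8678e-6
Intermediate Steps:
a = 60 (a = -4*(-15) = 60)
b(X, d) = sqrt(d - 18/X)
1/(258528 + b((353 - 187)/(a - 347), 162)) = 1/(258528 + sqrt(162 - 18*(60 - 347)/(353 - 187))) = 1/(258528 + sqrt(162 - 18/(166/(-287)))) = 1/(258528 + sqrt(162 - 18/(166*(-1/287)))) = 1/(258528 + sqrt(162 - 18/(-166/287))) = 1/(258528 + sqrt(162 - 18*(-287/166))) = 1/(258528 + sqrt(162 + 2583/83)) = 1/(258528 + sqrt(16029/83)) = 1/(258528 + 3*sqrt(147823)/83)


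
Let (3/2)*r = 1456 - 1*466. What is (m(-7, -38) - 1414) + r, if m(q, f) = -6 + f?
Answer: -798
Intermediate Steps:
r = 660 (r = 2*(1456 - 1*466)/3 = 2*(1456 - 466)/3 = (⅔)*990 = 660)
(m(-7, -38) - 1414) + r = ((-6 - 38) - 1414) + 660 = (-44 - 1414) + 660 = -1458 + 660 = -798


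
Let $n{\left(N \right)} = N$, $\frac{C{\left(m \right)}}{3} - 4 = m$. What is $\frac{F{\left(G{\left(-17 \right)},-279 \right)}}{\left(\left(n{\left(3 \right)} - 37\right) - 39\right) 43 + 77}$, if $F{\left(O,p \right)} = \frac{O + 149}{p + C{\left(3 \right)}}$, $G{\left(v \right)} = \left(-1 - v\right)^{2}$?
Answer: $\frac{135}{263332} \approx 0.00051266$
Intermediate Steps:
$C{\left(m \right)} = 12 + 3 m$
$F{\left(O,p \right)} = \frac{149 + O}{21 + p}$ ($F{\left(O,p \right)} = \frac{O + 149}{p + \left(12 + 3 \cdot 3\right)} = \frac{149 + O}{p + \left(12 + 9\right)} = \frac{149 + O}{p + 21} = \frac{149 + O}{21 + p}$)
$\frac{F{\left(G{\left(-17 \right)},-279 \right)}}{\left(\left(n{\left(3 \right)} - 37\right) - 39\right) 43 + 77} = \frac{\frac{1}{21 - 279} \left(149 + \left(1 - 17\right)^{2}\right)}{\left(\left(3 - 37\right) - 39\right) 43 + 77} = \frac{\frac{1}{-258} \left(149 + \left(-16\right)^{2}\right)}{\left(-34 - 39\right) 43 + 77} = \frac{\left(- \frac{1}{258}\right) \left(149 + 256\right)}{\left(-73\right) 43 + 77} = \frac{\left(- \frac{1}{258}\right) 405}{-3139 + 77} = - \frac{135}{86 \left(-3062\right)} = \left(- \frac{135}{86}\right) \left(- \frac{1}{3062}\right) = \frac{135}{263332}$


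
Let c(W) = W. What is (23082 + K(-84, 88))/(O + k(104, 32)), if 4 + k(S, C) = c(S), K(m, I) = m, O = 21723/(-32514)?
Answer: 83084108/358853 ≈ 231.53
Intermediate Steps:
O = -7241/10838 (O = 21723*(-1/32514) = -7241/10838 ≈ -0.66811)
k(S, C) = -4 + S
(23082 + K(-84, 88))/(O + k(104, 32)) = (23082 - 84)/(-7241/10838 + (-4 + 104)) = 22998/(-7241/10838 + 100) = 22998/(1076559/10838) = 22998*(10838/1076559) = 83084108/358853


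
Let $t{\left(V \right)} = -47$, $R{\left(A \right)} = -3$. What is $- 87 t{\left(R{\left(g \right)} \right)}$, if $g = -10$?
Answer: $4089$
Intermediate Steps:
$- 87 t{\left(R{\left(g \right)} \right)} = \left(-87\right) \left(-47\right) = 4089$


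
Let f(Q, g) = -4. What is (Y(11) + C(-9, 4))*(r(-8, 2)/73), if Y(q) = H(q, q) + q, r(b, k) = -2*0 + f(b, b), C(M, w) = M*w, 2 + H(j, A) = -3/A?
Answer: 1200/803 ≈ 1.4944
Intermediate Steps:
H(j, A) = -2 - 3/A
r(b, k) = -4 (r(b, k) = -2*0 - 4 = 0 - 4 = -4)
Y(q) = -2 + q - 3/q (Y(q) = (-2 - 3/q) + q = -2 + q - 3/q)
(Y(11) + C(-9, 4))*(r(-8, 2)/73) = ((-2 + 11 - 3/11) - 9*4)*(-4/73) = ((-2 + 11 - 3*1/11) - 36)*(-4*1/73) = ((-2 + 11 - 3/11) - 36)*(-4/73) = (96/11 - 36)*(-4/73) = -300/11*(-4/73) = 1200/803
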